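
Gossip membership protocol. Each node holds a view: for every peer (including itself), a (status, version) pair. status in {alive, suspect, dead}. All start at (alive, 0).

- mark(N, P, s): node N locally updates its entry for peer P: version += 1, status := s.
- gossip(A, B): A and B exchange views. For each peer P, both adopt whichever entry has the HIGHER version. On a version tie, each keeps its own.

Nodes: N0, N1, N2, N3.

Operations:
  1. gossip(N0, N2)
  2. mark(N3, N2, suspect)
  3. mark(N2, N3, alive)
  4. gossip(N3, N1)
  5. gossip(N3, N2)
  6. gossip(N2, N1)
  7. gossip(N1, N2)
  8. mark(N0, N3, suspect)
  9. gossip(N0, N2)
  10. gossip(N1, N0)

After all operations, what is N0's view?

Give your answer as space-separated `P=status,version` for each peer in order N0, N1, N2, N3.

Op 1: gossip N0<->N2 -> N0.N0=(alive,v0) N0.N1=(alive,v0) N0.N2=(alive,v0) N0.N3=(alive,v0) | N2.N0=(alive,v0) N2.N1=(alive,v0) N2.N2=(alive,v0) N2.N3=(alive,v0)
Op 2: N3 marks N2=suspect -> (suspect,v1)
Op 3: N2 marks N3=alive -> (alive,v1)
Op 4: gossip N3<->N1 -> N3.N0=(alive,v0) N3.N1=(alive,v0) N3.N2=(suspect,v1) N3.N3=(alive,v0) | N1.N0=(alive,v0) N1.N1=(alive,v0) N1.N2=(suspect,v1) N1.N3=(alive,v0)
Op 5: gossip N3<->N2 -> N3.N0=(alive,v0) N3.N1=(alive,v0) N3.N2=(suspect,v1) N3.N3=(alive,v1) | N2.N0=(alive,v0) N2.N1=(alive,v0) N2.N2=(suspect,v1) N2.N3=(alive,v1)
Op 6: gossip N2<->N1 -> N2.N0=(alive,v0) N2.N1=(alive,v0) N2.N2=(suspect,v1) N2.N3=(alive,v1) | N1.N0=(alive,v0) N1.N1=(alive,v0) N1.N2=(suspect,v1) N1.N3=(alive,v1)
Op 7: gossip N1<->N2 -> N1.N0=(alive,v0) N1.N1=(alive,v0) N1.N2=(suspect,v1) N1.N3=(alive,v1) | N2.N0=(alive,v0) N2.N1=(alive,v0) N2.N2=(suspect,v1) N2.N3=(alive,v1)
Op 8: N0 marks N3=suspect -> (suspect,v1)
Op 9: gossip N0<->N2 -> N0.N0=(alive,v0) N0.N1=(alive,v0) N0.N2=(suspect,v1) N0.N3=(suspect,v1) | N2.N0=(alive,v0) N2.N1=(alive,v0) N2.N2=(suspect,v1) N2.N3=(alive,v1)
Op 10: gossip N1<->N0 -> N1.N0=(alive,v0) N1.N1=(alive,v0) N1.N2=(suspect,v1) N1.N3=(alive,v1) | N0.N0=(alive,v0) N0.N1=(alive,v0) N0.N2=(suspect,v1) N0.N3=(suspect,v1)

Answer: N0=alive,0 N1=alive,0 N2=suspect,1 N3=suspect,1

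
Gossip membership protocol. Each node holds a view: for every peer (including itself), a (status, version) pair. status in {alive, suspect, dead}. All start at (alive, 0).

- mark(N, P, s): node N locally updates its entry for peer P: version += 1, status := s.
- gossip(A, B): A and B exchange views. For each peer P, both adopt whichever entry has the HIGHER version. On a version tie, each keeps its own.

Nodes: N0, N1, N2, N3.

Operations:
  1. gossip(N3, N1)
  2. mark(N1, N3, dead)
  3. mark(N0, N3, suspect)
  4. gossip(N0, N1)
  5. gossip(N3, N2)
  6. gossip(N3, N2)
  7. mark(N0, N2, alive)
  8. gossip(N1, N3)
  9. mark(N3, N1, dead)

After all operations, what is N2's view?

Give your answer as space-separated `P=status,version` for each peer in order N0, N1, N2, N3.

Op 1: gossip N3<->N1 -> N3.N0=(alive,v0) N3.N1=(alive,v0) N3.N2=(alive,v0) N3.N3=(alive,v0) | N1.N0=(alive,v0) N1.N1=(alive,v0) N1.N2=(alive,v0) N1.N3=(alive,v0)
Op 2: N1 marks N3=dead -> (dead,v1)
Op 3: N0 marks N3=suspect -> (suspect,v1)
Op 4: gossip N0<->N1 -> N0.N0=(alive,v0) N0.N1=(alive,v0) N0.N2=(alive,v0) N0.N3=(suspect,v1) | N1.N0=(alive,v0) N1.N1=(alive,v0) N1.N2=(alive,v0) N1.N3=(dead,v1)
Op 5: gossip N3<->N2 -> N3.N0=(alive,v0) N3.N1=(alive,v0) N3.N2=(alive,v0) N3.N3=(alive,v0) | N2.N0=(alive,v0) N2.N1=(alive,v0) N2.N2=(alive,v0) N2.N3=(alive,v0)
Op 6: gossip N3<->N2 -> N3.N0=(alive,v0) N3.N1=(alive,v0) N3.N2=(alive,v0) N3.N3=(alive,v0) | N2.N0=(alive,v0) N2.N1=(alive,v0) N2.N2=(alive,v0) N2.N3=(alive,v0)
Op 7: N0 marks N2=alive -> (alive,v1)
Op 8: gossip N1<->N3 -> N1.N0=(alive,v0) N1.N1=(alive,v0) N1.N2=(alive,v0) N1.N3=(dead,v1) | N3.N0=(alive,v0) N3.N1=(alive,v0) N3.N2=(alive,v0) N3.N3=(dead,v1)
Op 9: N3 marks N1=dead -> (dead,v1)

Answer: N0=alive,0 N1=alive,0 N2=alive,0 N3=alive,0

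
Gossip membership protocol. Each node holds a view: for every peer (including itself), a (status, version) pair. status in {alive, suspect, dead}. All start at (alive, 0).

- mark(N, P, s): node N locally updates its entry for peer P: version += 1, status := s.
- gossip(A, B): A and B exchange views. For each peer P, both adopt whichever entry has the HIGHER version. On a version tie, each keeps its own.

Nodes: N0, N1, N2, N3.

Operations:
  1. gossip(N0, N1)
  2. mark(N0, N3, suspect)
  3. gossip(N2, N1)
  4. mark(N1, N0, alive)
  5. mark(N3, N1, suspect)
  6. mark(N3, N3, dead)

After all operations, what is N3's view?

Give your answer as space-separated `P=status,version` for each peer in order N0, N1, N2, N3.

Op 1: gossip N0<->N1 -> N0.N0=(alive,v0) N0.N1=(alive,v0) N0.N2=(alive,v0) N0.N3=(alive,v0) | N1.N0=(alive,v0) N1.N1=(alive,v0) N1.N2=(alive,v0) N1.N3=(alive,v0)
Op 2: N0 marks N3=suspect -> (suspect,v1)
Op 3: gossip N2<->N1 -> N2.N0=(alive,v0) N2.N1=(alive,v0) N2.N2=(alive,v0) N2.N3=(alive,v0) | N1.N0=(alive,v0) N1.N1=(alive,v0) N1.N2=(alive,v0) N1.N3=(alive,v0)
Op 4: N1 marks N0=alive -> (alive,v1)
Op 5: N3 marks N1=suspect -> (suspect,v1)
Op 6: N3 marks N3=dead -> (dead,v1)

Answer: N0=alive,0 N1=suspect,1 N2=alive,0 N3=dead,1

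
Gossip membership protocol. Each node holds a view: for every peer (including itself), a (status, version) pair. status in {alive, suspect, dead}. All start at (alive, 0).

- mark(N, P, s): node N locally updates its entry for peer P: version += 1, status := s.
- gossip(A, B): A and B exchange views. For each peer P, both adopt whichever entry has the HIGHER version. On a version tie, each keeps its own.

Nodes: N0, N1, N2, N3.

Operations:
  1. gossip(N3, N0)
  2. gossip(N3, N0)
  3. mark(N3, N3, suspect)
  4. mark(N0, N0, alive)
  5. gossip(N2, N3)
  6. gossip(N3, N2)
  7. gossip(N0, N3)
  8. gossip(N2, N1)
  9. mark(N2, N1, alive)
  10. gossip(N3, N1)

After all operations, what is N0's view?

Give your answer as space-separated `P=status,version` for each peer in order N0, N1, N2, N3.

Op 1: gossip N3<->N0 -> N3.N0=(alive,v0) N3.N1=(alive,v0) N3.N2=(alive,v0) N3.N3=(alive,v0) | N0.N0=(alive,v0) N0.N1=(alive,v0) N0.N2=(alive,v0) N0.N3=(alive,v0)
Op 2: gossip N3<->N0 -> N3.N0=(alive,v0) N3.N1=(alive,v0) N3.N2=(alive,v0) N3.N3=(alive,v0) | N0.N0=(alive,v0) N0.N1=(alive,v0) N0.N2=(alive,v0) N0.N3=(alive,v0)
Op 3: N3 marks N3=suspect -> (suspect,v1)
Op 4: N0 marks N0=alive -> (alive,v1)
Op 5: gossip N2<->N3 -> N2.N0=(alive,v0) N2.N1=(alive,v0) N2.N2=(alive,v0) N2.N3=(suspect,v1) | N3.N0=(alive,v0) N3.N1=(alive,v0) N3.N2=(alive,v0) N3.N3=(suspect,v1)
Op 6: gossip N3<->N2 -> N3.N0=(alive,v0) N3.N1=(alive,v0) N3.N2=(alive,v0) N3.N3=(suspect,v1) | N2.N0=(alive,v0) N2.N1=(alive,v0) N2.N2=(alive,v0) N2.N3=(suspect,v1)
Op 7: gossip N0<->N3 -> N0.N0=(alive,v1) N0.N1=(alive,v0) N0.N2=(alive,v0) N0.N3=(suspect,v1) | N3.N0=(alive,v1) N3.N1=(alive,v0) N3.N2=(alive,v0) N3.N3=(suspect,v1)
Op 8: gossip N2<->N1 -> N2.N0=(alive,v0) N2.N1=(alive,v0) N2.N2=(alive,v0) N2.N3=(suspect,v1) | N1.N0=(alive,v0) N1.N1=(alive,v0) N1.N2=(alive,v0) N1.N3=(suspect,v1)
Op 9: N2 marks N1=alive -> (alive,v1)
Op 10: gossip N3<->N1 -> N3.N0=(alive,v1) N3.N1=(alive,v0) N3.N2=(alive,v0) N3.N3=(suspect,v1) | N1.N0=(alive,v1) N1.N1=(alive,v0) N1.N2=(alive,v0) N1.N3=(suspect,v1)

Answer: N0=alive,1 N1=alive,0 N2=alive,0 N3=suspect,1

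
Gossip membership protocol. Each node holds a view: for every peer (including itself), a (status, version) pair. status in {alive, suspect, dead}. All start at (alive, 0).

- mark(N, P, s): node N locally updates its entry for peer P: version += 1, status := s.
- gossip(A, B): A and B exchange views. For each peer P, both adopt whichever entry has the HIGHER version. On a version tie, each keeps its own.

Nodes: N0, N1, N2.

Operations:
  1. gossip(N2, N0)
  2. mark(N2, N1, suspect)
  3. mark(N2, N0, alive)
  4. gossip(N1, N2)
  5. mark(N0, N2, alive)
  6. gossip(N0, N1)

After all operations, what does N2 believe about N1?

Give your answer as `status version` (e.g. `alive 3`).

Op 1: gossip N2<->N0 -> N2.N0=(alive,v0) N2.N1=(alive,v0) N2.N2=(alive,v0) | N0.N0=(alive,v0) N0.N1=(alive,v0) N0.N2=(alive,v0)
Op 2: N2 marks N1=suspect -> (suspect,v1)
Op 3: N2 marks N0=alive -> (alive,v1)
Op 4: gossip N1<->N2 -> N1.N0=(alive,v1) N1.N1=(suspect,v1) N1.N2=(alive,v0) | N2.N0=(alive,v1) N2.N1=(suspect,v1) N2.N2=(alive,v0)
Op 5: N0 marks N2=alive -> (alive,v1)
Op 6: gossip N0<->N1 -> N0.N0=(alive,v1) N0.N1=(suspect,v1) N0.N2=(alive,v1) | N1.N0=(alive,v1) N1.N1=(suspect,v1) N1.N2=(alive,v1)

Answer: suspect 1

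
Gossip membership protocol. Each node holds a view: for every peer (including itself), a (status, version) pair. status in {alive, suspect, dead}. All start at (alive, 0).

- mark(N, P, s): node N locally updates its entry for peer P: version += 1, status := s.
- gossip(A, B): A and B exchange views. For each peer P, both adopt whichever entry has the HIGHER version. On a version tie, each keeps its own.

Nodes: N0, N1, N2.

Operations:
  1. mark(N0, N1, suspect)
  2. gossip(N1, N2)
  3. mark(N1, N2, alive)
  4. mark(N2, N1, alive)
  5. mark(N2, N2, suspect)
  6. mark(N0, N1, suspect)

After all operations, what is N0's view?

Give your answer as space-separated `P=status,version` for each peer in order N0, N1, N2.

Answer: N0=alive,0 N1=suspect,2 N2=alive,0

Derivation:
Op 1: N0 marks N1=suspect -> (suspect,v1)
Op 2: gossip N1<->N2 -> N1.N0=(alive,v0) N1.N1=(alive,v0) N1.N2=(alive,v0) | N2.N0=(alive,v0) N2.N1=(alive,v0) N2.N2=(alive,v0)
Op 3: N1 marks N2=alive -> (alive,v1)
Op 4: N2 marks N1=alive -> (alive,v1)
Op 5: N2 marks N2=suspect -> (suspect,v1)
Op 6: N0 marks N1=suspect -> (suspect,v2)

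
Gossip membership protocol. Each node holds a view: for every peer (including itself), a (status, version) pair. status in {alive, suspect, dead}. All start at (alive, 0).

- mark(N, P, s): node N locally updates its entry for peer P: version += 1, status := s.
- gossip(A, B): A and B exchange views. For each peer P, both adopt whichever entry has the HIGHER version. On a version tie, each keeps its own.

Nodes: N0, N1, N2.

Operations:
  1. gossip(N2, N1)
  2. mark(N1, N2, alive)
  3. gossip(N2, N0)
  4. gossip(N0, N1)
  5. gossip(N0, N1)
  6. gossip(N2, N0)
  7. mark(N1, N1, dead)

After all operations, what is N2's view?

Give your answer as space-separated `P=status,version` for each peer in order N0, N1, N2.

Op 1: gossip N2<->N1 -> N2.N0=(alive,v0) N2.N1=(alive,v0) N2.N2=(alive,v0) | N1.N0=(alive,v0) N1.N1=(alive,v0) N1.N2=(alive,v0)
Op 2: N1 marks N2=alive -> (alive,v1)
Op 3: gossip N2<->N0 -> N2.N0=(alive,v0) N2.N1=(alive,v0) N2.N2=(alive,v0) | N0.N0=(alive,v0) N0.N1=(alive,v0) N0.N2=(alive,v0)
Op 4: gossip N0<->N1 -> N0.N0=(alive,v0) N0.N1=(alive,v0) N0.N2=(alive,v1) | N1.N0=(alive,v0) N1.N1=(alive,v0) N1.N2=(alive,v1)
Op 5: gossip N0<->N1 -> N0.N0=(alive,v0) N0.N1=(alive,v0) N0.N2=(alive,v1) | N1.N0=(alive,v0) N1.N1=(alive,v0) N1.N2=(alive,v1)
Op 6: gossip N2<->N0 -> N2.N0=(alive,v0) N2.N1=(alive,v0) N2.N2=(alive,v1) | N0.N0=(alive,v0) N0.N1=(alive,v0) N0.N2=(alive,v1)
Op 7: N1 marks N1=dead -> (dead,v1)

Answer: N0=alive,0 N1=alive,0 N2=alive,1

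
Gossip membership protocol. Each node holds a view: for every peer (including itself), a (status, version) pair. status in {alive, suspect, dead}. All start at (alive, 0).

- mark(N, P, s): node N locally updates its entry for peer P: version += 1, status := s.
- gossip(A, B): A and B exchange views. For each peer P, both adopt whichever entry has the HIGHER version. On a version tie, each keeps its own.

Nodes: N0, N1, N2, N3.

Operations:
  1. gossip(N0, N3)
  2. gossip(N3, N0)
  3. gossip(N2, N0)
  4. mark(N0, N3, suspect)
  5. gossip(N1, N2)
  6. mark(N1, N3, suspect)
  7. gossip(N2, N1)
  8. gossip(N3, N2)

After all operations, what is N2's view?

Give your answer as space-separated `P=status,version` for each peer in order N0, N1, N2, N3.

Op 1: gossip N0<->N3 -> N0.N0=(alive,v0) N0.N1=(alive,v0) N0.N2=(alive,v0) N0.N3=(alive,v0) | N3.N0=(alive,v0) N3.N1=(alive,v0) N3.N2=(alive,v0) N3.N3=(alive,v0)
Op 2: gossip N3<->N0 -> N3.N0=(alive,v0) N3.N1=(alive,v0) N3.N2=(alive,v0) N3.N3=(alive,v0) | N0.N0=(alive,v0) N0.N1=(alive,v0) N0.N2=(alive,v0) N0.N3=(alive,v0)
Op 3: gossip N2<->N0 -> N2.N0=(alive,v0) N2.N1=(alive,v0) N2.N2=(alive,v0) N2.N3=(alive,v0) | N0.N0=(alive,v0) N0.N1=(alive,v0) N0.N2=(alive,v0) N0.N3=(alive,v0)
Op 4: N0 marks N3=suspect -> (suspect,v1)
Op 5: gossip N1<->N2 -> N1.N0=(alive,v0) N1.N1=(alive,v0) N1.N2=(alive,v0) N1.N3=(alive,v0) | N2.N0=(alive,v0) N2.N1=(alive,v0) N2.N2=(alive,v0) N2.N3=(alive,v0)
Op 6: N1 marks N3=suspect -> (suspect,v1)
Op 7: gossip N2<->N1 -> N2.N0=(alive,v0) N2.N1=(alive,v0) N2.N2=(alive,v0) N2.N3=(suspect,v1) | N1.N0=(alive,v0) N1.N1=(alive,v0) N1.N2=(alive,v0) N1.N3=(suspect,v1)
Op 8: gossip N3<->N2 -> N3.N0=(alive,v0) N3.N1=(alive,v0) N3.N2=(alive,v0) N3.N3=(suspect,v1) | N2.N0=(alive,v0) N2.N1=(alive,v0) N2.N2=(alive,v0) N2.N3=(suspect,v1)

Answer: N0=alive,0 N1=alive,0 N2=alive,0 N3=suspect,1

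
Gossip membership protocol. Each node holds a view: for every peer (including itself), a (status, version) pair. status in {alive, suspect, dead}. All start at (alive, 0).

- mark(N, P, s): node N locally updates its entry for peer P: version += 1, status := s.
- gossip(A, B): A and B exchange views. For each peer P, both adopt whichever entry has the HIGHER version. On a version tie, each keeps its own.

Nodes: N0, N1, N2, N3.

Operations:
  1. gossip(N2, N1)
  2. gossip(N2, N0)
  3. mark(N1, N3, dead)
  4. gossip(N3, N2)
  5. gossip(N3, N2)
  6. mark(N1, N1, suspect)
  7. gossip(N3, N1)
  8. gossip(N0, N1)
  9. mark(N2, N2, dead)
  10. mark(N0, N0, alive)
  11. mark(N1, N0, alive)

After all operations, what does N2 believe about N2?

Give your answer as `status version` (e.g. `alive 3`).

Answer: dead 1

Derivation:
Op 1: gossip N2<->N1 -> N2.N0=(alive,v0) N2.N1=(alive,v0) N2.N2=(alive,v0) N2.N3=(alive,v0) | N1.N0=(alive,v0) N1.N1=(alive,v0) N1.N2=(alive,v0) N1.N3=(alive,v0)
Op 2: gossip N2<->N0 -> N2.N0=(alive,v0) N2.N1=(alive,v0) N2.N2=(alive,v0) N2.N3=(alive,v0) | N0.N0=(alive,v0) N0.N1=(alive,v0) N0.N2=(alive,v0) N0.N3=(alive,v0)
Op 3: N1 marks N3=dead -> (dead,v1)
Op 4: gossip N3<->N2 -> N3.N0=(alive,v0) N3.N1=(alive,v0) N3.N2=(alive,v0) N3.N3=(alive,v0) | N2.N0=(alive,v0) N2.N1=(alive,v0) N2.N2=(alive,v0) N2.N3=(alive,v0)
Op 5: gossip N3<->N2 -> N3.N0=(alive,v0) N3.N1=(alive,v0) N3.N2=(alive,v0) N3.N3=(alive,v0) | N2.N0=(alive,v0) N2.N1=(alive,v0) N2.N2=(alive,v0) N2.N3=(alive,v0)
Op 6: N1 marks N1=suspect -> (suspect,v1)
Op 7: gossip N3<->N1 -> N3.N0=(alive,v0) N3.N1=(suspect,v1) N3.N2=(alive,v0) N3.N3=(dead,v1) | N1.N0=(alive,v0) N1.N1=(suspect,v1) N1.N2=(alive,v0) N1.N3=(dead,v1)
Op 8: gossip N0<->N1 -> N0.N0=(alive,v0) N0.N1=(suspect,v1) N0.N2=(alive,v0) N0.N3=(dead,v1) | N1.N0=(alive,v0) N1.N1=(suspect,v1) N1.N2=(alive,v0) N1.N3=(dead,v1)
Op 9: N2 marks N2=dead -> (dead,v1)
Op 10: N0 marks N0=alive -> (alive,v1)
Op 11: N1 marks N0=alive -> (alive,v1)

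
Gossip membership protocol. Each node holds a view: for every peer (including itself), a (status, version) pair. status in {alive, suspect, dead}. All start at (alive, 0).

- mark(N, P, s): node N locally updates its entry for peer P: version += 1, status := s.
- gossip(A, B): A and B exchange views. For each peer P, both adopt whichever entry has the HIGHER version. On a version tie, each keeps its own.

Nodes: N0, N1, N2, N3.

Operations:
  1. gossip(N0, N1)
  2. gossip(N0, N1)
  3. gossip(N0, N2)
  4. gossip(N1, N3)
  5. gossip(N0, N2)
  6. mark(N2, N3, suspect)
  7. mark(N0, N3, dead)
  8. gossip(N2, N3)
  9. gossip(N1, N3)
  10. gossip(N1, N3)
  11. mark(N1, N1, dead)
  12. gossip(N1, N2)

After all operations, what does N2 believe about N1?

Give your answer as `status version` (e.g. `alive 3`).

Answer: dead 1

Derivation:
Op 1: gossip N0<->N1 -> N0.N0=(alive,v0) N0.N1=(alive,v0) N0.N2=(alive,v0) N0.N3=(alive,v0) | N1.N0=(alive,v0) N1.N1=(alive,v0) N1.N2=(alive,v0) N1.N3=(alive,v0)
Op 2: gossip N0<->N1 -> N0.N0=(alive,v0) N0.N1=(alive,v0) N0.N2=(alive,v0) N0.N3=(alive,v0) | N1.N0=(alive,v0) N1.N1=(alive,v0) N1.N2=(alive,v0) N1.N3=(alive,v0)
Op 3: gossip N0<->N2 -> N0.N0=(alive,v0) N0.N1=(alive,v0) N0.N2=(alive,v0) N0.N3=(alive,v0) | N2.N0=(alive,v0) N2.N1=(alive,v0) N2.N2=(alive,v0) N2.N3=(alive,v0)
Op 4: gossip N1<->N3 -> N1.N0=(alive,v0) N1.N1=(alive,v0) N1.N2=(alive,v0) N1.N3=(alive,v0) | N3.N0=(alive,v0) N3.N1=(alive,v0) N3.N2=(alive,v0) N3.N3=(alive,v0)
Op 5: gossip N0<->N2 -> N0.N0=(alive,v0) N0.N1=(alive,v0) N0.N2=(alive,v0) N0.N3=(alive,v0) | N2.N0=(alive,v0) N2.N1=(alive,v0) N2.N2=(alive,v0) N2.N3=(alive,v0)
Op 6: N2 marks N3=suspect -> (suspect,v1)
Op 7: N0 marks N3=dead -> (dead,v1)
Op 8: gossip N2<->N3 -> N2.N0=(alive,v0) N2.N1=(alive,v0) N2.N2=(alive,v0) N2.N3=(suspect,v1) | N3.N0=(alive,v0) N3.N1=(alive,v0) N3.N2=(alive,v0) N3.N3=(suspect,v1)
Op 9: gossip N1<->N3 -> N1.N0=(alive,v0) N1.N1=(alive,v0) N1.N2=(alive,v0) N1.N3=(suspect,v1) | N3.N0=(alive,v0) N3.N1=(alive,v0) N3.N2=(alive,v0) N3.N3=(suspect,v1)
Op 10: gossip N1<->N3 -> N1.N0=(alive,v0) N1.N1=(alive,v0) N1.N2=(alive,v0) N1.N3=(suspect,v1) | N3.N0=(alive,v0) N3.N1=(alive,v0) N3.N2=(alive,v0) N3.N3=(suspect,v1)
Op 11: N1 marks N1=dead -> (dead,v1)
Op 12: gossip N1<->N2 -> N1.N0=(alive,v0) N1.N1=(dead,v1) N1.N2=(alive,v0) N1.N3=(suspect,v1) | N2.N0=(alive,v0) N2.N1=(dead,v1) N2.N2=(alive,v0) N2.N3=(suspect,v1)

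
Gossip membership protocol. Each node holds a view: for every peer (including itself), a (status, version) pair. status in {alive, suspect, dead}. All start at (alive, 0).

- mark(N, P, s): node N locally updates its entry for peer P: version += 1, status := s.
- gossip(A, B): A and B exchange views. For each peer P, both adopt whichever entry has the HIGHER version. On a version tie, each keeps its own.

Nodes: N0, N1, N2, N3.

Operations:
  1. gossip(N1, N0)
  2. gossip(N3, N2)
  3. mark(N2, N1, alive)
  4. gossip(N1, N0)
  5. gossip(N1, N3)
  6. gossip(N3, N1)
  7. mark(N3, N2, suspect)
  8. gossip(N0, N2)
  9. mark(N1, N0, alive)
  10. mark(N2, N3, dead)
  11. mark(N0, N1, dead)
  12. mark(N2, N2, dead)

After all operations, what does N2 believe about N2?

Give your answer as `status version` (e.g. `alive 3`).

Op 1: gossip N1<->N0 -> N1.N0=(alive,v0) N1.N1=(alive,v0) N1.N2=(alive,v0) N1.N3=(alive,v0) | N0.N0=(alive,v0) N0.N1=(alive,v0) N0.N2=(alive,v0) N0.N3=(alive,v0)
Op 2: gossip N3<->N2 -> N3.N0=(alive,v0) N3.N1=(alive,v0) N3.N2=(alive,v0) N3.N3=(alive,v0) | N2.N0=(alive,v0) N2.N1=(alive,v0) N2.N2=(alive,v0) N2.N3=(alive,v0)
Op 3: N2 marks N1=alive -> (alive,v1)
Op 4: gossip N1<->N0 -> N1.N0=(alive,v0) N1.N1=(alive,v0) N1.N2=(alive,v0) N1.N3=(alive,v0) | N0.N0=(alive,v0) N0.N1=(alive,v0) N0.N2=(alive,v0) N0.N3=(alive,v0)
Op 5: gossip N1<->N3 -> N1.N0=(alive,v0) N1.N1=(alive,v0) N1.N2=(alive,v0) N1.N3=(alive,v0) | N3.N0=(alive,v0) N3.N1=(alive,v0) N3.N2=(alive,v0) N3.N3=(alive,v0)
Op 6: gossip N3<->N1 -> N3.N0=(alive,v0) N3.N1=(alive,v0) N3.N2=(alive,v0) N3.N3=(alive,v0) | N1.N0=(alive,v0) N1.N1=(alive,v0) N1.N2=(alive,v0) N1.N3=(alive,v0)
Op 7: N3 marks N2=suspect -> (suspect,v1)
Op 8: gossip N0<->N2 -> N0.N0=(alive,v0) N0.N1=(alive,v1) N0.N2=(alive,v0) N0.N3=(alive,v0) | N2.N0=(alive,v0) N2.N1=(alive,v1) N2.N2=(alive,v0) N2.N3=(alive,v0)
Op 9: N1 marks N0=alive -> (alive,v1)
Op 10: N2 marks N3=dead -> (dead,v1)
Op 11: N0 marks N1=dead -> (dead,v2)
Op 12: N2 marks N2=dead -> (dead,v1)

Answer: dead 1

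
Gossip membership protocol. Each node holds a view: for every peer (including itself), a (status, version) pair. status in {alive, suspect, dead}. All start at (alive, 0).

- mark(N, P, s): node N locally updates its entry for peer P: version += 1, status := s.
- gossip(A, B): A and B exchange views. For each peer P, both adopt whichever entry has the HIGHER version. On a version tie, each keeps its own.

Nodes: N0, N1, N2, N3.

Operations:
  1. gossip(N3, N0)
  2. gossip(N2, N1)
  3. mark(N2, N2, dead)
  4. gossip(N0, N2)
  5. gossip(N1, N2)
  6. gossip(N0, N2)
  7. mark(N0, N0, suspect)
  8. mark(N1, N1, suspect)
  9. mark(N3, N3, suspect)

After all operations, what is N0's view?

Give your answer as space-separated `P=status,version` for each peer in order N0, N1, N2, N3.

Answer: N0=suspect,1 N1=alive,0 N2=dead,1 N3=alive,0

Derivation:
Op 1: gossip N3<->N0 -> N3.N0=(alive,v0) N3.N1=(alive,v0) N3.N2=(alive,v0) N3.N3=(alive,v0) | N0.N0=(alive,v0) N0.N1=(alive,v0) N0.N2=(alive,v0) N0.N3=(alive,v0)
Op 2: gossip N2<->N1 -> N2.N0=(alive,v0) N2.N1=(alive,v0) N2.N2=(alive,v0) N2.N3=(alive,v0) | N1.N0=(alive,v0) N1.N1=(alive,v0) N1.N2=(alive,v0) N1.N3=(alive,v0)
Op 3: N2 marks N2=dead -> (dead,v1)
Op 4: gossip N0<->N2 -> N0.N0=(alive,v0) N0.N1=(alive,v0) N0.N2=(dead,v1) N0.N3=(alive,v0) | N2.N0=(alive,v0) N2.N1=(alive,v0) N2.N2=(dead,v1) N2.N3=(alive,v0)
Op 5: gossip N1<->N2 -> N1.N0=(alive,v0) N1.N1=(alive,v0) N1.N2=(dead,v1) N1.N3=(alive,v0) | N2.N0=(alive,v0) N2.N1=(alive,v0) N2.N2=(dead,v1) N2.N3=(alive,v0)
Op 6: gossip N0<->N2 -> N0.N0=(alive,v0) N0.N1=(alive,v0) N0.N2=(dead,v1) N0.N3=(alive,v0) | N2.N0=(alive,v0) N2.N1=(alive,v0) N2.N2=(dead,v1) N2.N3=(alive,v0)
Op 7: N0 marks N0=suspect -> (suspect,v1)
Op 8: N1 marks N1=suspect -> (suspect,v1)
Op 9: N3 marks N3=suspect -> (suspect,v1)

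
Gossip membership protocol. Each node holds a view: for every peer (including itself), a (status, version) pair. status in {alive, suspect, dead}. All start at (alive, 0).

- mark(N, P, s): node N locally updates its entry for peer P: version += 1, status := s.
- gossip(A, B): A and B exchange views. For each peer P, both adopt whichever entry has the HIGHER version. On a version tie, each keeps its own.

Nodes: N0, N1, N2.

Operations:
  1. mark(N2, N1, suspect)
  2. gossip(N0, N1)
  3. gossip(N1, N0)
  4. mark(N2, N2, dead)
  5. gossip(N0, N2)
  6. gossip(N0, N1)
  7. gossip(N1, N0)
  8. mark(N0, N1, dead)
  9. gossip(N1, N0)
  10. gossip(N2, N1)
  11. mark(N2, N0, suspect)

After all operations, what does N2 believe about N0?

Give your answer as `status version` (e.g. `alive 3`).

Op 1: N2 marks N1=suspect -> (suspect,v1)
Op 2: gossip N0<->N1 -> N0.N0=(alive,v0) N0.N1=(alive,v0) N0.N2=(alive,v0) | N1.N0=(alive,v0) N1.N1=(alive,v0) N1.N2=(alive,v0)
Op 3: gossip N1<->N0 -> N1.N0=(alive,v0) N1.N1=(alive,v0) N1.N2=(alive,v0) | N0.N0=(alive,v0) N0.N1=(alive,v0) N0.N2=(alive,v0)
Op 4: N2 marks N2=dead -> (dead,v1)
Op 5: gossip N0<->N2 -> N0.N0=(alive,v0) N0.N1=(suspect,v1) N0.N2=(dead,v1) | N2.N0=(alive,v0) N2.N1=(suspect,v1) N2.N2=(dead,v1)
Op 6: gossip N0<->N1 -> N0.N0=(alive,v0) N0.N1=(suspect,v1) N0.N2=(dead,v1) | N1.N0=(alive,v0) N1.N1=(suspect,v1) N1.N2=(dead,v1)
Op 7: gossip N1<->N0 -> N1.N0=(alive,v0) N1.N1=(suspect,v1) N1.N2=(dead,v1) | N0.N0=(alive,v0) N0.N1=(suspect,v1) N0.N2=(dead,v1)
Op 8: N0 marks N1=dead -> (dead,v2)
Op 9: gossip N1<->N0 -> N1.N0=(alive,v0) N1.N1=(dead,v2) N1.N2=(dead,v1) | N0.N0=(alive,v0) N0.N1=(dead,v2) N0.N2=(dead,v1)
Op 10: gossip N2<->N1 -> N2.N0=(alive,v0) N2.N1=(dead,v2) N2.N2=(dead,v1) | N1.N0=(alive,v0) N1.N1=(dead,v2) N1.N2=(dead,v1)
Op 11: N2 marks N0=suspect -> (suspect,v1)

Answer: suspect 1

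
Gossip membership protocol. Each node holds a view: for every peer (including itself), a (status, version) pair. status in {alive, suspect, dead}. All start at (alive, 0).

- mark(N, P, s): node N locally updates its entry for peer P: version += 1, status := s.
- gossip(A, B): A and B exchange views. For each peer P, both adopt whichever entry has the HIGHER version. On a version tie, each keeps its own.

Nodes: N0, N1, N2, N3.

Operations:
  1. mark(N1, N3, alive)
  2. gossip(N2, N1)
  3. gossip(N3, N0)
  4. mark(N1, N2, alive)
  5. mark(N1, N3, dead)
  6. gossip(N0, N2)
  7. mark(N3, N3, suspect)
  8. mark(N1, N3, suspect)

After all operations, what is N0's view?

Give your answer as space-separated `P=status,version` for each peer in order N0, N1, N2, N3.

Answer: N0=alive,0 N1=alive,0 N2=alive,0 N3=alive,1

Derivation:
Op 1: N1 marks N3=alive -> (alive,v1)
Op 2: gossip N2<->N1 -> N2.N0=(alive,v0) N2.N1=(alive,v0) N2.N2=(alive,v0) N2.N3=(alive,v1) | N1.N0=(alive,v0) N1.N1=(alive,v0) N1.N2=(alive,v0) N1.N3=(alive,v1)
Op 3: gossip N3<->N0 -> N3.N0=(alive,v0) N3.N1=(alive,v0) N3.N2=(alive,v0) N3.N3=(alive,v0) | N0.N0=(alive,v0) N0.N1=(alive,v0) N0.N2=(alive,v0) N0.N3=(alive,v0)
Op 4: N1 marks N2=alive -> (alive,v1)
Op 5: N1 marks N3=dead -> (dead,v2)
Op 6: gossip N0<->N2 -> N0.N0=(alive,v0) N0.N1=(alive,v0) N0.N2=(alive,v0) N0.N3=(alive,v1) | N2.N0=(alive,v0) N2.N1=(alive,v0) N2.N2=(alive,v0) N2.N3=(alive,v1)
Op 7: N3 marks N3=suspect -> (suspect,v1)
Op 8: N1 marks N3=suspect -> (suspect,v3)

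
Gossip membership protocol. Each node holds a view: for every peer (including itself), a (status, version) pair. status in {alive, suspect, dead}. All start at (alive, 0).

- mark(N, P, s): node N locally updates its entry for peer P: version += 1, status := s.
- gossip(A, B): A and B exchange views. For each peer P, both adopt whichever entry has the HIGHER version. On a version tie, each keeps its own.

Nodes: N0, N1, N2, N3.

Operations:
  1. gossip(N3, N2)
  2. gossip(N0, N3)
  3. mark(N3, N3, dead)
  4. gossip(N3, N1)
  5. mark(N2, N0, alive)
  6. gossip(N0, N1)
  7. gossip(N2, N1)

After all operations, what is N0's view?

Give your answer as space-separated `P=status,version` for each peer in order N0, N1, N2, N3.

Op 1: gossip N3<->N2 -> N3.N0=(alive,v0) N3.N1=(alive,v0) N3.N2=(alive,v0) N3.N3=(alive,v0) | N2.N0=(alive,v0) N2.N1=(alive,v0) N2.N2=(alive,v0) N2.N3=(alive,v0)
Op 2: gossip N0<->N3 -> N0.N0=(alive,v0) N0.N1=(alive,v0) N0.N2=(alive,v0) N0.N3=(alive,v0) | N3.N0=(alive,v0) N3.N1=(alive,v0) N3.N2=(alive,v0) N3.N3=(alive,v0)
Op 3: N3 marks N3=dead -> (dead,v1)
Op 4: gossip N3<->N1 -> N3.N0=(alive,v0) N3.N1=(alive,v0) N3.N2=(alive,v0) N3.N3=(dead,v1) | N1.N0=(alive,v0) N1.N1=(alive,v0) N1.N2=(alive,v0) N1.N3=(dead,v1)
Op 5: N2 marks N0=alive -> (alive,v1)
Op 6: gossip N0<->N1 -> N0.N0=(alive,v0) N0.N1=(alive,v0) N0.N2=(alive,v0) N0.N3=(dead,v1) | N1.N0=(alive,v0) N1.N1=(alive,v0) N1.N2=(alive,v0) N1.N3=(dead,v1)
Op 7: gossip N2<->N1 -> N2.N0=(alive,v1) N2.N1=(alive,v0) N2.N2=(alive,v0) N2.N3=(dead,v1) | N1.N0=(alive,v1) N1.N1=(alive,v0) N1.N2=(alive,v0) N1.N3=(dead,v1)

Answer: N0=alive,0 N1=alive,0 N2=alive,0 N3=dead,1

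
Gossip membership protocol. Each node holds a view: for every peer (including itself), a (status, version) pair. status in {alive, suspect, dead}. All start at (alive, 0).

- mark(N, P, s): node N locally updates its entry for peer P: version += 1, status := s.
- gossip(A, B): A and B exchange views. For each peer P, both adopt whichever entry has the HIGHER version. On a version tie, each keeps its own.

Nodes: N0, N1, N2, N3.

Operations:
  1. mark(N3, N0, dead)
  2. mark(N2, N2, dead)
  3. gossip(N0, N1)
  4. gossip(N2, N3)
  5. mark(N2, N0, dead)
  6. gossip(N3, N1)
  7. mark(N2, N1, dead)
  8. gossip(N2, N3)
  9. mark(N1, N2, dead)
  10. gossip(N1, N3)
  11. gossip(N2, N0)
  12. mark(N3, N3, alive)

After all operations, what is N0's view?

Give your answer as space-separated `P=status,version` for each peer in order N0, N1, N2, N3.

Answer: N0=dead,2 N1=dead,1 N2=dead,1 N3=alive,0

Derivation:
Op 1: N3 marks N0=dead -> (dead,v1)
Op 2: N2 marks N2=dead -> (dead,v1)
Op 3: gossip N0<->N1 -> N0.N0=(alive,v0) N0.N1=(alive,v0) N0.N2=(alive,v0) N0.N3=(alive,v0) | N1.N0=(alive,v0) N1.N1=(alive,v0) N1.N2=(alive,v0) N1.N3=(alive,v0)
Op 4: gossip N2<->N3 -> N2.N0=(dead,v1) N2.N1=(alive,v0) N2.N2=(dead,v1) N2.N3=(alive,v0) | N3.N0=(dead,v1) N3.N1=(alive,v0) N3.N2=(dead,v1) N3.N3=(alive,v0)
Op 5: N2 marks N0=dead -> (dead,v2)
Op 6: gossip N3<->N1 -> N3.N0=(dead,v1) N3.N1=(alive,v0) N3.N2=(dead,v1) N3.N3=(alive,v0) | N1.N0=(dead,v1) N1.N1=(alive,v0) N1.N2=(dead,v1) N1.N3=(alive,v0)
Op 7: N2 marks N1=dead -> (dead,v1)
Op 8: gossip N2<->N3 -> N2.N0=(dead,v2) N2.N1=(dead,v1) N2.N2=(dead,v1) N2.N3=(alive,v0) | N3.N0=(dead,v2) N3.N1=(dead,v1) N3.N2=(dead,v1) N3.N3=(alive,v0)
Op 9: N1 marks N2=dead -> (dead,v2)
Op 10: gossip N1<->N3 -> N1.N0=(dead,v2) N1.N1=(dead,v1) N1.N2=(dead,v2) N1.N3=(alive,v0) | N3.N0=(dead,v2) N3.N1=(dead,v1) N3.N2=(dead,v2) N3.N3=(alive,v0)
Op 11: gossip N2<->N0 -> N2.N0=(dead,v2) N2.N1=(dead,v1) N2.N2=(dead,v1) N2.N3=(alive,v0) | N0.N0=(dead,v2) N0.N1=(dead,v1) N0.N2=(dead,v1) N0.N3=(alive,v0)
Op 12: N3 marks N3=alive -> (alive,v1)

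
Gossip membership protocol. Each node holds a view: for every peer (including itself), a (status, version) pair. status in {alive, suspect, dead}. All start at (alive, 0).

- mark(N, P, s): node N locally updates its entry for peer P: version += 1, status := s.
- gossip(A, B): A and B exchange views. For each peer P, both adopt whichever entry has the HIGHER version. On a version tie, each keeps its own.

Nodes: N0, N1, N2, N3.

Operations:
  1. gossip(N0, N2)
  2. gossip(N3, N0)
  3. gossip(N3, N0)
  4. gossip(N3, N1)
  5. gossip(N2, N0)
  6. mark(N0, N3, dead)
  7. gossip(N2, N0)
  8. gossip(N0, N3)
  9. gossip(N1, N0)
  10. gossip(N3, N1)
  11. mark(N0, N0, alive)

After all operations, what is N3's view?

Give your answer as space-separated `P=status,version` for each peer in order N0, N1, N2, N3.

Op 1: gossip N0<->N2 -> N0.N0=(alive,v0) N0.N1=(alive,v0) N0.N2=(alive,v0) N0.N3=(alive,v0) | N2.N0=(alive,v0) N2.N1=(alive,v0) N2.N2=(alive,v0) N2.N3=(alive,v0)
Op 2: gossip N3<->N0 -> N3.N0=(alive,v0) N3.N1=(alive,v0) N3.N2=(alive,v0) N3.N3=(alive,v0) | N0.N0=(alive,v0) N0.N1=(alive,v0) N0.N2=(alive,v0) N0.N3=(alive,v0)
Op 3: gossip N3<->N0 -> N3.N0=(alive,v0) N3.N1=(alive,v0) N3.N2=(alive,v0) N3.N3=(alive,v0) | N0.N0=(alive,v0) N0.N1=(alive,v0) N0.N2=(alive,v0) N0.N3=(alive,v0)
Op 4: gossip N3<->N1 -> N3.N0=(alive,v0) N3.N1=(alive,v0) N3.N2=(alive,v0) N3.N3=(alive,v0) | N1.N0=(alive,v0) N1.N1=(alive,v0) N1.N2=(alive,v0) N1.N3=(alive,v0)
Op 5: gossip N2<->N0 -> N2.N0=(alive,v0) N2.N1=(alive,v0) N2.N2=(alive,v0) N2.N3=(alive,v0) | N0.N0=(alive,v0) N0.N1=(alive,v0) N0.N2=(alive,v0) N0.N3=(alive,v0)
Op 6: N0 marks N3=dead -> (dead,v1)
Op 7: gossip N2<->N0 -> N2.N0=(alive,v0) N2.N1=(alive,v0) N2.N2=(alive,v0) N2.N3=(dead,v1) | N0.N0=(alive,v0) N0.N1=(alive,v0) N0.N2=(alive,v0) N0.N3=(dead,v1)
Op 8: gossip N0<->N3 -> N0.N0=(alive,v0) N0.N1=(alive,v0) N0.N2=(alive,v0) N0.N3=(dead,v1) | N3.N0=(alive,v0) N3.N1=(alive,v0) N3.N2=(alive,v0) N3.N3=(dead,v1)
Op 9: gossip N1<->N0 -> N1.N0=(alive,v0) N1.N1=(alive,v0) N1.N2=(alive,v0) N1.N3=(dead,v1) | N0.N0=(alive,v0) N0.N1=(alive,v0) N0.N2=(alive,v0) N0.N3=(dead,v1)
Op 10: gossip N3<->N1 -> N3.N0=(alive,v0) N3.N1=(alive,v0) N3.N2=(alive,v0) N3.N3=(dead,v1) | N1.N0=(alive,v0) N1.N1=(alive,v0) N1.N2=(alive,v0) N1.N3=(dead,v1)
Op 11: N0 marks N0=alive -> (alive,v1)

Answer: N0=alive,0 N1=alive,0 N2=alive,0 N3=dead,1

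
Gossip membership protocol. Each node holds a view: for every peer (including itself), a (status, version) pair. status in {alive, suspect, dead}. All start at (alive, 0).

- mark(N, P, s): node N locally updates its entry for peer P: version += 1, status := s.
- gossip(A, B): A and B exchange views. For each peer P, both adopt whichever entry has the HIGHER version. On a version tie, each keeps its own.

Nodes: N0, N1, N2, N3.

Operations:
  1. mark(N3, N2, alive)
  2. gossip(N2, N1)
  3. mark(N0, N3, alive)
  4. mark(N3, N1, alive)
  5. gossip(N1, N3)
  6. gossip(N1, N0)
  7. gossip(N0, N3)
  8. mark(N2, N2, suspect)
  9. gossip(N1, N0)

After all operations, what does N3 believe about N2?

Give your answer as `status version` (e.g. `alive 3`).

Op 1: N3 marks N2=alive -> (alive,v1)
Op 2: gossip N2<->N1 -> N2.N0=(alive,v0) N2.N1=(alive,v0) N2.N2=(alive,v0) N2.N3=(alive,v0) | N1.N0=(alive,v0) N1.N1=(alive,v0) N1.N2=(alive,v0) N1.N3=(alive,v0)
Op 3: N0 marks N3=alive -> (alive,v1)
Op 4: N3 marks N1=alive -> (alive,v1)
Op 5: gossip N1<->N3 -> N1.N0=(alive,v0) N1.N1=(alive,v1) N1.N2=(alive,v1) N1.N3=(alive,v0) | N3.N0=(alive,v0) N3.N1=(alive,v1) N3.N2=(alive,v1) N3.N3=(alive,v0)
Op 6: gossip N1<->N0 -> N1.N0=(alive,v0) N1.N1=(alive,v1) N1.N2=(alive,v1) N1.N3=(alive,v1) | N0.N0=(alive,v0) N0.N1=(alive,v1) N0.N2=(alive,v1) N0.N3=(alive,v1)
Op 7: gossip N0<->N3 -> N0.N0=(alive,v0) N0.N1=(alive,v1) N0.N2=(alive,v1) N0.N3=(alive,v1) | N3.N0=(alive,v0) N3.N1=(alive,v1) N3.N2=(alive,v1) N3.N3=(alive,v1)
Op 8: N2 marks N2=suspect -> (suspect,v1)
Op 9: gossip N1<->N0 -> N1.N0=(alive,v0) N1.N1=(alive,v1) N1.N2=(alive,v1) N1.N3=(alive,v1) | N0.N0=(alive,v0) N0.N1=(alive,v1) N0.N2=(alive,v1) N0.N3=(alive,v1)

Answer: alive 1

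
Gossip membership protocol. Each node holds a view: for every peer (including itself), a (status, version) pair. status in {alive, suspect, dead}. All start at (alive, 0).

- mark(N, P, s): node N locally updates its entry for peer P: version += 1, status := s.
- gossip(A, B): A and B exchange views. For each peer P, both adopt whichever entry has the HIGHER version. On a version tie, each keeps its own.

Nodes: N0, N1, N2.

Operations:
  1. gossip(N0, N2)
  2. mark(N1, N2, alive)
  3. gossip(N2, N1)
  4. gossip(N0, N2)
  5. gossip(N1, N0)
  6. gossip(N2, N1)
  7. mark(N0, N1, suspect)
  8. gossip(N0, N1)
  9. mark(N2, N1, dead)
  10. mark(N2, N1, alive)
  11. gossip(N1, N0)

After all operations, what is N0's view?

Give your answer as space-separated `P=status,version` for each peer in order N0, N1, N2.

Op 1: gossip N0<->N2 -> N0.N0=(alive,v0) N0.N1=(alive,v0) N0.N2=(alive,v0) | N2.N0=(alive,v0) N2.N1=(alive,v0) N2.N2=(alive,v0)
Op 2: N1 marks N2=alive -> (alive,v1)
Op 3: gossip N2<->N1 -> N2.N0=(alive,v0) N2.N1=(alive,v0) N2.N2=(alive,v1) | N1.N0=(alive,v0) N1.N1=(alive,v0) N1.N2=(alive,v1)
Op 4: gossip N0<->N2 -> N0.N0=(alive,v0) N0.N1=(alive,v0) N0.N2=(alive,v1) | N2.N0=(alive,v0) N2.N1=(alive,v0) N2.N2=(alive,v1)
Op 5: gossip N1<->N0 -> N1.N0=(alive,v0) N1.N1=(alive,v0) N1.N2=(alive,v1) | N0.N0=(alive,v0) N0.N1=(alive,v0) N0.N2=(alive,v1)
Op 6: gossip N2<->N1 -> N2.N0=(alive,v0) N2.N1=(alive,v0) N2.N2=(alive,v1) | N1.N0=(alive,v0) N1.N1=(alive,v0) N1.N2=(alive,v1)
Op 7: N0 marks N1=suspect -> (suspect,v1)
Op 8: gossip N0<->N1 -> N0.N0=(alive,v0) N0.N1=(suspect,v1) N0.N2=(alive,v1) | N1.N0=(alive,v0) N1.N1=(suspect,v1) N1.N2=(alive,v1)
Op 9: N2 marks N1=dead -> (dead,v1)
Op 10: N2 marks N1=alive -> (alive,v2)
Op 11: gossip N1<->N0 -> N1.N0=(alive,v0) N1.N1=(suspect,v1) N1.N2=(alive,v1) | N0.N0=(alive,v0) N0.N1=(suspect,v1) N0.N2=(alive,v1)

Answer: N0=alive,0 N1=suspect,1 N2=alive,1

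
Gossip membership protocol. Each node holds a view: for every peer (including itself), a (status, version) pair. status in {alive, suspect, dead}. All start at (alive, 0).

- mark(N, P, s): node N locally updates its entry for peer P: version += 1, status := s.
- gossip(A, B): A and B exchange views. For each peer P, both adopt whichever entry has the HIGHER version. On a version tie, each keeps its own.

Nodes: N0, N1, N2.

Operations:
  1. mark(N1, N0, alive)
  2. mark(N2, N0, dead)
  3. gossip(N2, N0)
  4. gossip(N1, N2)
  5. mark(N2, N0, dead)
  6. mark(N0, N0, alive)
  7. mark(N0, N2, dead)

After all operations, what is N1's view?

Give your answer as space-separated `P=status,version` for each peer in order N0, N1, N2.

Op 1: N1 marks N0=alive -> (alive,v1)
Op 2: N2 marks N0=dead -> (dead,v1)
Op 3: gossip N2<->N0 -> N2.N0=(dead,v1) N2.N1=(alive,v0) N2.N2=(alive,v0) | N0.N0=(dead,v1) N0.N1=(alive,v0) N0.N2=(alive,v0)
Op 4: gossip N1<->N2 -> N1.N0=(alive,v1) N1.N1=(alive,v0) N1.N2=(alive,v0) | N2.N0=(dead,v1) N2.N1=(alive,v0) N2.N2=(alive,v0)
Op 5: N2 marks N0=dead -> (dead,v2)
Op 6: N0 marks N0=alive -> (alive,v2)
Op 7: N0 marks N2=dead -> (dead,v1)

Answer: N0=alive,1 N1=alive,0 N2=alive,0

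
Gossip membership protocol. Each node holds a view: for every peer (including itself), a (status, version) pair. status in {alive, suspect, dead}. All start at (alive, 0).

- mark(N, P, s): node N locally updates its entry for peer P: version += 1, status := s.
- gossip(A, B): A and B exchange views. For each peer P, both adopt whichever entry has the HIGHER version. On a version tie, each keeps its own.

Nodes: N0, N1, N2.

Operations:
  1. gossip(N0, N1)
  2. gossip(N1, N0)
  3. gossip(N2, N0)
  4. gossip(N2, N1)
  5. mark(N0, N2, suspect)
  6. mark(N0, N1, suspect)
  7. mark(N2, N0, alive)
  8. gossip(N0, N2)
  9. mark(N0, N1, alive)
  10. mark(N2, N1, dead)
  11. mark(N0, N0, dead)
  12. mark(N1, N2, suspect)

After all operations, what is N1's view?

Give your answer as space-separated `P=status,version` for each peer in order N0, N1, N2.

Op 1: gossip N0<->N1 -> N0.N0=(alive,v0) N0.N1=(alive,v0) N0.N2=(alive,v0) | N1.N0=(alive,v0) N1.N1=(alive,v0) N1.N2=(alive,v0)
Op 2: gossip N1<->N0 -> N1.N0=(alive,v0) N1.N1=(alive,v0) N1.N2=(alive,v0) | N0.N0=(alive,v0) N0.N1=(alive,v0) N0.N2=(alive,v0)
Op 3: gossip N2<->N0 -> N2.N0=(alive,v0) N2.N1=(alive,v0) N2.N2=(alive,v0) | N0.N0=(alive,v0) N0.N1=(alive,v0) N0.N2=(alive,v0)
Op 4: gossip N2<->N1 -> N2.N0=(alive,v0) N2.N1=(alive,v0) N2.N2=(alive,v0) | N1.N0=(alive,v0) N1.N1=(alive,v0) N1.N2=(alive,v0)
Op 5: N0 marks N2=suspect -> (suspect,v1)
Op 6: N0 marks N1=suspect -> (suspect,v1)
Op 7: N2 marks N0=alive -> (alive,v1)
Op 8: gossip N0<->N2 -> N0.N0=(alive,v1) N0.N1=(suspect,v1) N0.N2=(suspect,v1) | N2.N0=(alive,v1) N2.N1=(suspect,v1) N2.N2=(suspect,v1)
Op 9: N0 marks N1=alive -> (alive,v2)
Op 10: N2 marks N1=dead -> (dead,v2)
Op 11: N0 marks N0=dead -> (dead,v2)
Op 12: N1 marks N2=suspect -> (suspect,v1)

Answer: N0=alive,0 N1=alive,0 N2=suspect,1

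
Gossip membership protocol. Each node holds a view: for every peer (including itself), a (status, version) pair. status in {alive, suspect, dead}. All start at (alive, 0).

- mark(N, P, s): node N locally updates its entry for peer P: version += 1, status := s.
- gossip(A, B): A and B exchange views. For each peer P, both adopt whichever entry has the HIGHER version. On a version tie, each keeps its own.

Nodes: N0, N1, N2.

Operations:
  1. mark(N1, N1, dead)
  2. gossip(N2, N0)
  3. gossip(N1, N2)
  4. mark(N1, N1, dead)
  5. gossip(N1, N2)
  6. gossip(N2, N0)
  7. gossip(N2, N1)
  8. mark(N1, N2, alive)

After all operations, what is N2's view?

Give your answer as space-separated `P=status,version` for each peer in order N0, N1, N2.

Answer: N0=alive,0 N1=dead,2 N2=alive,0

Derivation:
Op 1: N1 marks N1=dead -> (dead,v1)
Op 2: gossip N2<->N0 -> N2.N0=(alive,v0) N2.N1=(alive,v0) N2.N2=(alive,v0) | N0.N0=(alive,v0) N0.N1=(alive,v0) N0.N2=(alive,v0)
Op 3: gossip N1<->N2 -> N1.N0=(alive,v0) N1.N1=(dead,v1) N1.N2=(alive,v0) | N2.N0=(alive,v0) N2.N1=(dead,v1) N2.N2=(alive,v0)
Op 4: N1 marks N1=dead -> (dead,v2)
Op 5: gossip N1<->N2 -> N1.N0=(alive,v0) N1.N1=(dead,v2) N1.N2=(alive,v0) | N2.N0=(alive,v0) N2.N1=(dead,v2) N2.N2=(alive,v0)
Op 6: gossip N2<->N0 -> N2.N0=(alive,v0) N2.N1=(dead,v2) N2.N2=(alive,v0) | N0.N0=(alive,v0) N0.N1=(dead,v2) N0.N2=(alive,v0)
Op 7: gossip N2<->N1 -> N2.N0=(alive,v0) N2.N1=(dead,v2) N2.N2=(alive,v0) | N1.N0=(alive,v0) N1.N1=(dead,v2) N1.N2=(alive,v0)
Op 8: N1 marks N2=alive -> (alive,v1)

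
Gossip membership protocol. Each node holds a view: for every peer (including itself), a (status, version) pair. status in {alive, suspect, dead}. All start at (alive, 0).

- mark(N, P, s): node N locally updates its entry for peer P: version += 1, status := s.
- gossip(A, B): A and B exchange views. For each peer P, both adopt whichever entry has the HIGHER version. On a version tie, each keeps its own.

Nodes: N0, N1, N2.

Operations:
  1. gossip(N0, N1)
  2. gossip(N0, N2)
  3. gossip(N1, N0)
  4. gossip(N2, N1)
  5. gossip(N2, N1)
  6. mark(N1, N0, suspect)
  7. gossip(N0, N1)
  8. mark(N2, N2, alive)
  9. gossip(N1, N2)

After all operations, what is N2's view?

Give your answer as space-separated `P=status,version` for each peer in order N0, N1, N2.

Op 1: gossip N0<->N1 -> N0.N0=(alive,v0) N0.N1=(alive,v0) N0.N2=(alive,v0) | N1.N0=(alive,v0) N1.N1=(alive,v0) N1.N2=(alive,v0)
Op 2: gossip N0<->N2 -> N0.N0=(alive,v0) N0.N1=(alive,v0) N0.N2=(alive,v0) | N2.N0=(alive,v0) N2.N1=(alive,v0) N2.N2=(alive,v0)
Op 3: gossip N1<->N0 -> N1.N0=(alive,v0) N1.N1=(alive,v0) N1.N2=(alive,v0) | N0.N0=(alive,v0) N0.N1=(alive,v0) N0.N2=(alive,v0)
Op 4: gossip N2<->N1 -> N2.N0=(alive,v0) N2.N1=(alive,v0) N2.N2=(alive,v0) | N1.N0=(alive,v0) N1.N1=(alive,v0) N1.N2=(alive,v0)
Op 5: gossip N2<->N1 -> N2.N0=(alive,v0) N2.N1=(alive,v0) N2.N2=(alive,v0) | N1.N0=(alive,v0) N1.N1=(alive,v0) N1.N2=(alive,v0)
Op 6: N1 marks N0=suspect -> (suspect,v1)
Op 7: gossip N0<->N1 -> N0.N0=(suspect,v1) N0.N1=(alive,v0) N0.N2=(alive,v0) | N1.N0=(suspect,v1) N1.N1=(alive,v0) N1.N2=(alive,v0)
Op 8: N2 marks N2=alive -> (alive,v1)
Op 9: gossip N1<->N2 -> N1.N0=(suspect,v1) N1.N1=(alive,v0) N1.N2=(alive,v1) | N2.N0=(suspect,v1) N2.N1=(alive,v0) N2.N2=(alive,v1)

Answer: N0=suspect,1 N1=alive,0 N2=alive,1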